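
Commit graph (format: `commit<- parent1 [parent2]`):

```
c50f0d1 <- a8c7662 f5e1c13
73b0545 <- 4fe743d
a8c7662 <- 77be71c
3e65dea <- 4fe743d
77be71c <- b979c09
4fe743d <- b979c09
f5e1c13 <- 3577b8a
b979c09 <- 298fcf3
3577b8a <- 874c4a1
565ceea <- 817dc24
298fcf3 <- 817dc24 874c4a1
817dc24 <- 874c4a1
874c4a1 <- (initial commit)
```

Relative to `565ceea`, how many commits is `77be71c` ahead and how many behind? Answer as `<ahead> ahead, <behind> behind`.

3 ahead, 1 behind

Reachable from 77be71c: {298fcf3, 77be71c, 817dc24, 874c4a1, b979c09}.
Reachable from 565ceea: {565ceea, 817dc24, 874c4a1}.
Only in 77be71c's history (ahead): {298fcf3, 77be71c, b979c09} — 3.
Only in 565ceea's history (behind): {565ceea} — 1.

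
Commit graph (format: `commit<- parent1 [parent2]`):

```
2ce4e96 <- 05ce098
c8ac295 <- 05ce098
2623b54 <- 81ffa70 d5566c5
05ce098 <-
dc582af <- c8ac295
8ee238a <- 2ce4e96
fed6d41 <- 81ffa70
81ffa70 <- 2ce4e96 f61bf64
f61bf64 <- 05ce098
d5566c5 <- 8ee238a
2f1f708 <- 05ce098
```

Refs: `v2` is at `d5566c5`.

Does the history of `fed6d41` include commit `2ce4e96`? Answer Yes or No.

Ancestors of fed6d41 (commits reachable by following parents): {05ce098, 2ce4e96, 81ffa70, f61bf64, fed6d41}.
2ce4e96 is in that set, so it is an ancestor of fed6d41.

Yes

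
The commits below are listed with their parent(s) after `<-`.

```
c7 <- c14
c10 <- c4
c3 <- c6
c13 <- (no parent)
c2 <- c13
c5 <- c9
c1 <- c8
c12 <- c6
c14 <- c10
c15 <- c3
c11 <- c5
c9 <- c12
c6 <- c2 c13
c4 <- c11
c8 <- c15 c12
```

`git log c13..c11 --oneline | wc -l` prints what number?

Reachable from c11: {c11, c12, c13, c2, c5, c6, c9}.
Reachable from c13: {c13}.
In c11's history but not c13's: {c11, c12, c2, c5, c6, c9} — 6 commits.

6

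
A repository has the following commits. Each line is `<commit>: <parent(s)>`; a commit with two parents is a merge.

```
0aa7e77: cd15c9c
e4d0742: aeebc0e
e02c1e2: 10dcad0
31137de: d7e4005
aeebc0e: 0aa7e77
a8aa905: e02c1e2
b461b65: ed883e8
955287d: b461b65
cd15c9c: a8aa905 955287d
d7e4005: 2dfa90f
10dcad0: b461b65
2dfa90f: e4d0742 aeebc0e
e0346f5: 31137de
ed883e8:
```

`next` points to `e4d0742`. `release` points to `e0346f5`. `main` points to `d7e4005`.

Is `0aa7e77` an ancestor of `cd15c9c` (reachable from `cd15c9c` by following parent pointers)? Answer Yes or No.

No

Ancestors of cd15c9c: {10dcad0, 955287d, a8aa905, b461b65, cd15c9c, e02c1e2, ed883e8}.
0aa7e77 is not in that set, so it is not an ancestor of cd15c9c.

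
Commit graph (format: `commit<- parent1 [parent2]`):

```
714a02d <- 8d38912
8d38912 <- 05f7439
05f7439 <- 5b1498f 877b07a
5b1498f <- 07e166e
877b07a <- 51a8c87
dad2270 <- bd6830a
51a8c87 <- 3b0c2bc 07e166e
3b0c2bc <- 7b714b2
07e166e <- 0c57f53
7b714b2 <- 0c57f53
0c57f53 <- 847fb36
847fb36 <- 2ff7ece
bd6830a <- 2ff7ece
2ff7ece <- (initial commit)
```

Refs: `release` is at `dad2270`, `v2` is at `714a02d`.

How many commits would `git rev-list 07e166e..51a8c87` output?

Reachable from 51a8c87: {07e166e, 0c57f53, 2ff7ece, 3b0c2bc, 51a8c87, 7b714b2, 847fb36}.
Reachable from 07e166e: {07e166e, 0c57f53, 2ff7ece, 847fb36}.
In 51a8c87's history but not 07e166e's: {3b0c2bc, 51a8c87, 7b714b2} — 3 commits.

3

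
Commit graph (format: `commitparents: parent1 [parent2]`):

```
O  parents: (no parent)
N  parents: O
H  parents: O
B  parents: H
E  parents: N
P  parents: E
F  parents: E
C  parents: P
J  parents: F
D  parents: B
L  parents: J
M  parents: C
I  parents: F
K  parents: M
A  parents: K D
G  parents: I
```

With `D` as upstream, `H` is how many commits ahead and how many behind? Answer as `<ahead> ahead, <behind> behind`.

Reachable from H: {H, O}.
Reachable from D: {B, D, H, O}.
Only in H's history (ahead): {} — 0.
Only in D's history (behind): {B, D} — 2.

0 ahead, 2 behind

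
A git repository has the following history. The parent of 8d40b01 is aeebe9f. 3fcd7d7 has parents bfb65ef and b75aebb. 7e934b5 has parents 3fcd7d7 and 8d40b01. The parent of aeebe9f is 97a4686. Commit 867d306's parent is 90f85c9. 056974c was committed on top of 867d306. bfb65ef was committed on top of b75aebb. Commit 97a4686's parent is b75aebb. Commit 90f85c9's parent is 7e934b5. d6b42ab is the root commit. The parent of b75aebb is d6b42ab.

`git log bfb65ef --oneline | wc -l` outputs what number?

Walking parent pointers from bfb65ef: reachable set = {b75aebb, bfb65ef, d6b42ab}.
That is 3 commits.

3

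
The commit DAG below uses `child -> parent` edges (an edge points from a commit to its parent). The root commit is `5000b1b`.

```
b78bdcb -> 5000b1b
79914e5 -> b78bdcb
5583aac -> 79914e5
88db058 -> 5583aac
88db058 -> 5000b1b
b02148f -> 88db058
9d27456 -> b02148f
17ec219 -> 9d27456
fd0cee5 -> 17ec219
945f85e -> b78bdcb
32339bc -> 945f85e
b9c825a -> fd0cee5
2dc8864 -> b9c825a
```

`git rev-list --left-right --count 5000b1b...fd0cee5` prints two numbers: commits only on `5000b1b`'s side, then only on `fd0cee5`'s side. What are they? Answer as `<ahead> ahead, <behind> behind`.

0 ahead, 8 behind

Reachable from 5000b1b: {5000b1b}.
Reachable from fd0cee5: {17ec219, 5000b1b, 5583aac, 79914e5, 88db058, 9d27456, b02148f, b78bdcb, fd0cee5}.
Only in 5000b1b's history (ahead): {} — 0.
Only in fd0cee5's history (behind): {17ec219, 5583aac, 79914e5, 88db058, 9d27456, b02148f, b78bdcb, fd0cee5} — 8.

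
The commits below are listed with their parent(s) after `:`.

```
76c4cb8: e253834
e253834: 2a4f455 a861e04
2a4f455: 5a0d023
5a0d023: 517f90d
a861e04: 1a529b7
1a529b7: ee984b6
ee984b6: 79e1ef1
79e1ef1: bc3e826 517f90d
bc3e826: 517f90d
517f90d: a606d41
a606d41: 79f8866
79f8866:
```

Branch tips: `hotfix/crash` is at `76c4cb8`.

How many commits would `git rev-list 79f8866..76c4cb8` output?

Reachable from 76c4cb8: {1a529b7, 2a4f455, 517f90d, 5a0d023, 76c4cb8, 79e1ef1, 79f8866, a606d41, a861e04, bc3e826, e253834, ee984b6}.
Reachable from 79f8866: {79f8866}.
In 76c4cb8's history but not 79f8866's: {1a529b7, 2a4f455, 517f90d, 5a0d023, 76c4cb8, 79e1ef1, a606d41, a861e04, bc3e826, e253834, ee984b6} — 11 commits.

11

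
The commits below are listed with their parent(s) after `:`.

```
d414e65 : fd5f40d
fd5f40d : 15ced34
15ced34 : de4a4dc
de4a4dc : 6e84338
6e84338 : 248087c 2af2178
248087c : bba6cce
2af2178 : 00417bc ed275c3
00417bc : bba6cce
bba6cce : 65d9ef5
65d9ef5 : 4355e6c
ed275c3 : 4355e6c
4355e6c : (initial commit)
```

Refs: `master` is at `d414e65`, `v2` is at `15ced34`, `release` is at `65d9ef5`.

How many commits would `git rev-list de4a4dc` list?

Walking parent pointers from de4a4dc: reachable set = {00417bc, 248087c, 2af2178, 4355e6c, 65d9ef5, 6e84338, bba6cce, de4a4dc, ed275c3}.
That is 9 commits.

9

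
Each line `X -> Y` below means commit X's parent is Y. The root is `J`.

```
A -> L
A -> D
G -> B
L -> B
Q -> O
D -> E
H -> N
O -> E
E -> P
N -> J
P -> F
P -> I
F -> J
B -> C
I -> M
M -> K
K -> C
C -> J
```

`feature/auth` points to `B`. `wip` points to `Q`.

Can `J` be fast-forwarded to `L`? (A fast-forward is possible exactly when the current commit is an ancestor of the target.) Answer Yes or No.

Yes

A fast-forward from J to L is possible iff J is an ancestor of L.
Ancestors of L: {B, C, J, L}.
J is among them, so fast-forward is possible.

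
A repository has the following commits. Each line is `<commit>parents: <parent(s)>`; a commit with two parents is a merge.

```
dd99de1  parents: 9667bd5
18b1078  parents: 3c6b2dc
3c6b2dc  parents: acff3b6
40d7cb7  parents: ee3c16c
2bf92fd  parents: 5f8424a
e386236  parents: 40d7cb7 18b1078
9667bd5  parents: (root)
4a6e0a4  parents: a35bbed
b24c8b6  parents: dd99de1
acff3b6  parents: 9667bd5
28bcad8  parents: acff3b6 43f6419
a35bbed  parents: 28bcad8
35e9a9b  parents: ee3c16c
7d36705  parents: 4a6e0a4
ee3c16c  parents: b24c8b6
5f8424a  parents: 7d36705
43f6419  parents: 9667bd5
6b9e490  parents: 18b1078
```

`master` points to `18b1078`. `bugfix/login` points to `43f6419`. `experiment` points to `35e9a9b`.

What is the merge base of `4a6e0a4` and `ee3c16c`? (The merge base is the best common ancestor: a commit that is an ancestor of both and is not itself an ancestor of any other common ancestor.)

Ancestors of 4a6e0a4: {28bcad8, 43f6419, 4a6e0a4, 9667bd5, a35bbed, acff3b6}.
Ancestors of ee3c16c: {9667bd5, b24c8b6, dd99de1, ee3c16c}.
Common ancestors: {9667bd5}.
The only common ancestor is 9667bd5, so it is the merge base.

9667bd5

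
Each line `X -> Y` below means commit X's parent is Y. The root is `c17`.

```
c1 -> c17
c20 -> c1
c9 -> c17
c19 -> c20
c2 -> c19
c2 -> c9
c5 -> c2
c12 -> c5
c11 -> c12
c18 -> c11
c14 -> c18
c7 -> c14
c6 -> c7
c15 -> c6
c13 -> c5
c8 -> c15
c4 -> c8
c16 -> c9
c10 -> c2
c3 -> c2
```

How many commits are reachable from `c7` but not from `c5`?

Reachable from c7: {c1, c11, c12, c14, c17, c18, c19, c2, c20, c5, c7, c9}.
Reachable from c5: {c1, c17, c19, c2, c20, c5, c9}.
In c7's history but not c5's: {c11, c12, c14, c18, c7} — 5 commits.

5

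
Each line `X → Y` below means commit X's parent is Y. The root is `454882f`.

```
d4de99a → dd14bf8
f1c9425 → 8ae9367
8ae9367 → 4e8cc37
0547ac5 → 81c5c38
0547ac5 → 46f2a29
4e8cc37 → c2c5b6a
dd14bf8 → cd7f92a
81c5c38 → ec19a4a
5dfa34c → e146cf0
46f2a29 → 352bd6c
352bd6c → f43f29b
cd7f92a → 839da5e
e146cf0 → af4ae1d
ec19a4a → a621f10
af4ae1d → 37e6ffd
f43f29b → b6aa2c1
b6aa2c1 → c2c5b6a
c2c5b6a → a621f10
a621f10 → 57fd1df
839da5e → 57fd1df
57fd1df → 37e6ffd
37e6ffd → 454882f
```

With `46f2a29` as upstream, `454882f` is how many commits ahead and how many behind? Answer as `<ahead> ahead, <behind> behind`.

0 ahead, 8 behind

Reachable from 454882f: {454882f}.
Reachable from 46f2a29: {352bd6c, 37e6ffd, 454882f, 46f2a29, 57fd1df, a621f10, b6aa2c1, c2c5b6a, f43f29b}.
Only in 454882f's history (ahead): {} — 0.
Only in 46f2a29's history (behind): {352bd6c, 37e6ffd, 46f2a29, 57fd1df, a621f10, b6aa2c1, c2c5b6a, f43f29b} — 8.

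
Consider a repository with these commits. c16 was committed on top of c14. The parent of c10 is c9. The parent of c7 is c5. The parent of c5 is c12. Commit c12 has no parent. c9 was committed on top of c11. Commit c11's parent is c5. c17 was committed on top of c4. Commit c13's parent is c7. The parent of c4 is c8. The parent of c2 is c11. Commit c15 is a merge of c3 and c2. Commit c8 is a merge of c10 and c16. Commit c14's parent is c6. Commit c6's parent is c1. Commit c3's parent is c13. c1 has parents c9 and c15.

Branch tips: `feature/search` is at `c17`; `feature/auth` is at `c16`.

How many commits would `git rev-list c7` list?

Walking parent pointers from c7: reachable set = {c12, c5, c7}.
That is 3 commits.

3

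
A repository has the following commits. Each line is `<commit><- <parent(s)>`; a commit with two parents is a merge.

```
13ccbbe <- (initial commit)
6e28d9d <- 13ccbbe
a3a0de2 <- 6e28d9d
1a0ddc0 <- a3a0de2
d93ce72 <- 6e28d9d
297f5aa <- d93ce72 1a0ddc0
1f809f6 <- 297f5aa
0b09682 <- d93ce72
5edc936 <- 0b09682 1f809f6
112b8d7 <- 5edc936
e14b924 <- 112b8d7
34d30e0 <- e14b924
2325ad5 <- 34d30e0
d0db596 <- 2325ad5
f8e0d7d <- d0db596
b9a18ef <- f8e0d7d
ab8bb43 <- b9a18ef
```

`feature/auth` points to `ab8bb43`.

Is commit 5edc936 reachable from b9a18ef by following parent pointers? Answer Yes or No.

Ancestors of b9a18ef (commits reachable by following parents): {0b09682, 112b8d7, 13ccbbe, 1a0ddc0, 1f809f6, 2325ad5, 297f5aa, 34d30e0, 5edc936, 6e28d9d, a3a0de2, b9a18ef, d0db596, d93ce72, e14b924, f8e0d7d}.
5edc936 is in that set, so it is an ancestor of b9a18ef.

Yes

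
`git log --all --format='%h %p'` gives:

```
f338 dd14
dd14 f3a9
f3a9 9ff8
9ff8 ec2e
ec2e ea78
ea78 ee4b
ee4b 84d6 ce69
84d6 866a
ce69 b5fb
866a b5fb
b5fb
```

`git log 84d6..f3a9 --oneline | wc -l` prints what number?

6

Reachable from f3a9: {84d6, 866a, 9ff8, b5fb, ce69, ea78, ec2e, ee4b, f3a9}.
Reachable from 84d6: {84d6, 866a, b5fb}.
In f3a9's history but not 84d6's: {9ff8, ce69, ea78, ec2e, ee4b, f3a9} — 6 commits.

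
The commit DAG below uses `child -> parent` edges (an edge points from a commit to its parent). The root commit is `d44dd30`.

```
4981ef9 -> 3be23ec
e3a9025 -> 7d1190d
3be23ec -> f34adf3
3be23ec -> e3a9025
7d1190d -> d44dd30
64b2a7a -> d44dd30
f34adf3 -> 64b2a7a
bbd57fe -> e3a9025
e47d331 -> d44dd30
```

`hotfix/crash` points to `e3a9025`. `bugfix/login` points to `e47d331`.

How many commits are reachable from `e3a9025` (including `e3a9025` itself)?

3

Walking parent pointers from e3a9025: reachable set = {7d1190d, d44dd30, e3a9025}.
That is 3 commits.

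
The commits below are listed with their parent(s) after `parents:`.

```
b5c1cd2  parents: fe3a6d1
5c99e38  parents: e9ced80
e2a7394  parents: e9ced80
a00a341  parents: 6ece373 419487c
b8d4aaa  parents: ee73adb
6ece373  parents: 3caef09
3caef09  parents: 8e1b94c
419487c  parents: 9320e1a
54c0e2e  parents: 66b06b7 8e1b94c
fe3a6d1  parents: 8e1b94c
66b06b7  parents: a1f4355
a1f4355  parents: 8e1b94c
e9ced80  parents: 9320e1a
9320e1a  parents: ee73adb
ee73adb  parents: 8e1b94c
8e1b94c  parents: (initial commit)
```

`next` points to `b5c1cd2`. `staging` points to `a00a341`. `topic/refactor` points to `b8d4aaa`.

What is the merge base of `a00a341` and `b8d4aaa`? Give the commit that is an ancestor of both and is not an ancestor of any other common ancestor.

Ancestors of a00a341: {3caef09, 419487c, 6ece373, 8e1b94c, 9320e1a, a00a341, ee73adb}.
Ancestors of b8d4aaa: {8e1b94c, b8d4aaa, ee73adb}.
Common ancestors: {8e1b94c, ee73adb}.
Among these, ee73adb is not an ancestor of any other common ancestor — it is the merge base.

ee73adb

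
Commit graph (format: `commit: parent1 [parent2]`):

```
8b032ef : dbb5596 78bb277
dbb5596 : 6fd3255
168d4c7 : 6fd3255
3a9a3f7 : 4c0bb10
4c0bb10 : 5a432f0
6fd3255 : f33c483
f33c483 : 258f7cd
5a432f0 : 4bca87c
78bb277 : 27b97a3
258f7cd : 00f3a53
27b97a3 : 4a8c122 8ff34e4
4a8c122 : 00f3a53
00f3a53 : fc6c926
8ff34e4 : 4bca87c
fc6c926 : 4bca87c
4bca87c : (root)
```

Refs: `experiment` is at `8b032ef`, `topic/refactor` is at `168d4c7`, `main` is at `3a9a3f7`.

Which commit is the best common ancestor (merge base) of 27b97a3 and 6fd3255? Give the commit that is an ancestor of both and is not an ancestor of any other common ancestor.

Ancestors of 27b97a3: {00f3a53, 27b97a3, 4a8c122, 4bca87c, 8ff34e4, fc6c926}.
Ancestors of 6fd3255: {00f3a53, 258f7cd, 4bca87c, 6fd3255, f33c483, fc6c926}.
Common ancestors: {00f3a53, 4bca87c, fc6c926}.
Among these, 00f3a53 is not an ancestor of any other common ancestor — it is the merge base.

00f3a53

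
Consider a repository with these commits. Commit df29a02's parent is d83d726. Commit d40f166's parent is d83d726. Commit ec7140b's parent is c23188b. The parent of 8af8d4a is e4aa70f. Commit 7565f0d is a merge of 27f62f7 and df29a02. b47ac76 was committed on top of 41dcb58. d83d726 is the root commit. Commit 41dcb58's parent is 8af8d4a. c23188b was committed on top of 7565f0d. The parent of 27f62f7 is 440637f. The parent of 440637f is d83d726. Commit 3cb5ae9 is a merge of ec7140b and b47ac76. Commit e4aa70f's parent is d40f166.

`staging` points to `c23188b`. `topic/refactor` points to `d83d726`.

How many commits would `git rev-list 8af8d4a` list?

Walking parent pointers from 8af8d4a: reachable set = {8af8d4a, d40f166, d83d726, e4aa70f}.
That is 4 commits.

4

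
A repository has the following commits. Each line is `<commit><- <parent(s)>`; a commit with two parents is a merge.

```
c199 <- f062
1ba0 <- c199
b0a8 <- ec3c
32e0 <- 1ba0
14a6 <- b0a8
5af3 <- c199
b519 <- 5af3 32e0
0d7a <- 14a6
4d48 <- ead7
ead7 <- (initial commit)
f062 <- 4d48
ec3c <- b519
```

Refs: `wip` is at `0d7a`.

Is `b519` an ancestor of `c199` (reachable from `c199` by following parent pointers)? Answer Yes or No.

Ancestors of c199: {4d48, c199, ead7, f062}.
b519 is not in that set, so it is not an ancestor of c199.

No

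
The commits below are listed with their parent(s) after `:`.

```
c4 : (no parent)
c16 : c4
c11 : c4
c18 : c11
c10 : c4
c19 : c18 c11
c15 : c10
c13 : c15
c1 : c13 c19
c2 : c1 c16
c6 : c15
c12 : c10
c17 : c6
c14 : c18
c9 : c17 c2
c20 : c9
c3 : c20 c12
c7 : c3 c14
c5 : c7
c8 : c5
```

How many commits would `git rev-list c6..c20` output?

10

Reachable from c20: {c1, c10, c11, c13, c15, c16, c17, c18, c19, c2, c20, c4, c6, c9}.
Reachable from c6: {c10, c15, c4, c6}.
In c20's history but not c6's: {c1, c11, c13, c16, c17, c18, c19, c2, c20, c9} — 10 commits.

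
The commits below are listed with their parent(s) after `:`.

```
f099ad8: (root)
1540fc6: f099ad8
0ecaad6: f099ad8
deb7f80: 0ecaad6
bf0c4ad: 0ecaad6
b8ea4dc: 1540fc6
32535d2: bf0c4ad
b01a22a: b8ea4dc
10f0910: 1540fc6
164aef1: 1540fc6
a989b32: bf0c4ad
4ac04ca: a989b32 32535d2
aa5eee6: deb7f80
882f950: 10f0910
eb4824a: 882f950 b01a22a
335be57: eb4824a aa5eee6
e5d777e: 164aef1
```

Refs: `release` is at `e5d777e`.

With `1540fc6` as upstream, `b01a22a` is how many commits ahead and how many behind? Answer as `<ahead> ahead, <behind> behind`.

Reachable from b01a22a: {1540fc6, b01a22a, b8ea4dc, f099ad8}.
Reachable from 1540fc6: {1540fc6, f099ad8}.
Only in b01a22a's history (ahead): {b01a22a, b8ea4dc} — 2.
Only in 1540fc6's history (behind): {} — 0.

2 ahead, 0 behind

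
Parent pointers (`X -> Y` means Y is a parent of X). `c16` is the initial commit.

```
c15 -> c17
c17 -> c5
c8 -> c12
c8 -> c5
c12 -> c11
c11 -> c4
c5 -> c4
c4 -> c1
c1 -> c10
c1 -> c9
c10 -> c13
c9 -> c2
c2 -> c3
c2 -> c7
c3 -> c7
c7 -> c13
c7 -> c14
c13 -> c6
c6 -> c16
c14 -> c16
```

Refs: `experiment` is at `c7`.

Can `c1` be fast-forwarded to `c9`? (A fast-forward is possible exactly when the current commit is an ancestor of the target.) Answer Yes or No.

A fast-forward from c1 to c9 is possible iff c1 is an ancestor of c9.
Ancestors of c9: {c13, c14, c16, c2, c3, c6, c7, c9}.
c1 is not among them, so fast-forward is not possible.

No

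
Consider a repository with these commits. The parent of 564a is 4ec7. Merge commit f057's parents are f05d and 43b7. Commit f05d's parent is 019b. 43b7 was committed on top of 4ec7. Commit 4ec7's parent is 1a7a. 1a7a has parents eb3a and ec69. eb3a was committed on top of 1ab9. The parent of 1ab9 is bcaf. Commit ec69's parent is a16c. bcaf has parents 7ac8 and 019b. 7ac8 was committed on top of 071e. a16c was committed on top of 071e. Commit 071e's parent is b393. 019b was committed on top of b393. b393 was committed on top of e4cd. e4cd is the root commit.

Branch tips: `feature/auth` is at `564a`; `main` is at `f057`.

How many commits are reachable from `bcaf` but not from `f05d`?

3

Reachable from bcaf: {019b, 071e, 7ac8, b393, bcaf, e4cd}.
Reachable from f05d: {019b, b393, e4cd, f05d}.
In bcaf's history but not f05d's: {071e, 7ac8, bcaf} — 3 commits.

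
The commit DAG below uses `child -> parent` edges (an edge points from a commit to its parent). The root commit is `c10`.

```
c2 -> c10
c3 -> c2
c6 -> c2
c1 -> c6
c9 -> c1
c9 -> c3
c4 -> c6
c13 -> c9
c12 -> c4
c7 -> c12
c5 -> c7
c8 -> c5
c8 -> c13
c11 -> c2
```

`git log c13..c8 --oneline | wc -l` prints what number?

5

Reachable from c8: {c1, c10, c12, c13, c2, c3, c4, c5, c6, c7, c8, c9}.
Reachable from c13: {c1, c10, c13, c2, c3, c6, c9}.
In c8's history but not c13's: {c12, c4, c5, c7, c8} — 5 commits.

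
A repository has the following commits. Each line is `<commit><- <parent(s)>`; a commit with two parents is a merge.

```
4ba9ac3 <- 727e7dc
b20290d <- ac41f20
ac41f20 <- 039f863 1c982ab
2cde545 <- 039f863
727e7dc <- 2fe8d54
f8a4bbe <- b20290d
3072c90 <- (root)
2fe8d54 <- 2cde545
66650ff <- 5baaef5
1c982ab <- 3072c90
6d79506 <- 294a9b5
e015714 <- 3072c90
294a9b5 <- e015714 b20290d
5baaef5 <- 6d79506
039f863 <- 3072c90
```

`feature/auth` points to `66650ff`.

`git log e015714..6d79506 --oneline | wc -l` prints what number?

6

Reachable from 6d79506: {039f863, 1c982ab, 294a9b5, 3072c90, 6d79506, ac41f20, b20290d, e015714}.
Reachable from e015714: {3072c90, e015714}.
In 6d79506's history but not e015714's: {039f863, 1c982ab, 294a9b5, 6d79506, ac41f20, b20290d} — 6 commits.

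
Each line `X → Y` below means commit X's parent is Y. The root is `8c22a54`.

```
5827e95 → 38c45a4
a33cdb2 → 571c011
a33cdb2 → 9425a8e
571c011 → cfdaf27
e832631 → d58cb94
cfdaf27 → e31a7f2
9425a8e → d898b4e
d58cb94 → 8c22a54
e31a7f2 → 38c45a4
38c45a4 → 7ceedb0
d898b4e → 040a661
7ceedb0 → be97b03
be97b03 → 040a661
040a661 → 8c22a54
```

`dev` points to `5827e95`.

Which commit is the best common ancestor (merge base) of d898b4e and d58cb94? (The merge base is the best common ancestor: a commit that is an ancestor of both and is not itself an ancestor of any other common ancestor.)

8c22a54

Ancestors of d898b4e: {040a661, 8c22a54, d898b4e}.
Ancestors of d58cb94: {8c22a54, d58cb94}.
Common ancestors: {8c22a54}.
The only common ancestor is 8c22a54, so it is the merge base.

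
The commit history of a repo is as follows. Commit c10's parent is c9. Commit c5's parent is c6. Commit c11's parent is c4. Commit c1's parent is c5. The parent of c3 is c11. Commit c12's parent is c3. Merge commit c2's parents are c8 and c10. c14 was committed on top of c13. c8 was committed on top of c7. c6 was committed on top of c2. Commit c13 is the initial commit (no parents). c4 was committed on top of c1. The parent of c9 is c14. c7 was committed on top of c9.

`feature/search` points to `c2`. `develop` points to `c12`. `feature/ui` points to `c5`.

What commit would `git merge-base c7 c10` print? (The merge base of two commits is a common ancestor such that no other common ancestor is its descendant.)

Ancestors of c7: {c13, c14, c7, c9}.
Ancestors of c10: {c10, c13, c14, c9}.
Common ancestors: {c13, c14, c9}.
Among these, c9 is not an ancestor of any other common ancestor — it is the merge base.

c9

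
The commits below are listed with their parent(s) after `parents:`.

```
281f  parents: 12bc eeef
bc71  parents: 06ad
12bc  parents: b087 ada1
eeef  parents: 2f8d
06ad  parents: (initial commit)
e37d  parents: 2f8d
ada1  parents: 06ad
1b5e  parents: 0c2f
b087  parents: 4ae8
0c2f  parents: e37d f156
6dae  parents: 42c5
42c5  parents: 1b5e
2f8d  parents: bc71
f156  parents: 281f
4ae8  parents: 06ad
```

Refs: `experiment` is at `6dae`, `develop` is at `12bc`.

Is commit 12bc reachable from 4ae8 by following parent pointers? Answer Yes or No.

Ancestors of 4ae8: {06ad, 4ae8}.
12bc is not in that set, so it is not an ancestor of 4ae8.

No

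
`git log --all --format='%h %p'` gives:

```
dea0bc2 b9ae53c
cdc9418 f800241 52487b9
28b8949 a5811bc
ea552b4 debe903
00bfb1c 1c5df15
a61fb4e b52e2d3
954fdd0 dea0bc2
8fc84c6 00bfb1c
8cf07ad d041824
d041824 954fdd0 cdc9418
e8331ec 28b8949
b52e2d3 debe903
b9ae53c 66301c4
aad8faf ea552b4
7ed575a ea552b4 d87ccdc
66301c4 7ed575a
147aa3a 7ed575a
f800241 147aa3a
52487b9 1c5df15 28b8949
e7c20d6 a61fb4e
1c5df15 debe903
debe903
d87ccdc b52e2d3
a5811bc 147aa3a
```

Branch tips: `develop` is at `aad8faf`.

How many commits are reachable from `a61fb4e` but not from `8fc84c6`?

Reachable from a61fb4e: {a61fb4e, b52e2d3, debe903}.
Reachable from 8fc84c6: {00bfb1c, 1c5df15, 8fc84c6, debe903}.
In a61fb4e's history but not 8fc84c6's: {a61fb4e, b52e2d3} — 2 commits.

2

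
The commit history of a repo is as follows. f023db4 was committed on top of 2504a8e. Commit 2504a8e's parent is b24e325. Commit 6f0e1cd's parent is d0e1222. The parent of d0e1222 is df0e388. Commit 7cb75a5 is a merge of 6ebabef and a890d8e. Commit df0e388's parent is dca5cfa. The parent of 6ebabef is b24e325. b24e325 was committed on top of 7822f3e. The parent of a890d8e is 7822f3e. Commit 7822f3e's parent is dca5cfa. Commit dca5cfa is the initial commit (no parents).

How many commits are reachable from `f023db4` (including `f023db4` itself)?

Walking parent pointers from f023db4: reachable set = {2504a8e, 7822f3e, b24e325, dca5cfa, f023db4}.
That is 5 commits.

5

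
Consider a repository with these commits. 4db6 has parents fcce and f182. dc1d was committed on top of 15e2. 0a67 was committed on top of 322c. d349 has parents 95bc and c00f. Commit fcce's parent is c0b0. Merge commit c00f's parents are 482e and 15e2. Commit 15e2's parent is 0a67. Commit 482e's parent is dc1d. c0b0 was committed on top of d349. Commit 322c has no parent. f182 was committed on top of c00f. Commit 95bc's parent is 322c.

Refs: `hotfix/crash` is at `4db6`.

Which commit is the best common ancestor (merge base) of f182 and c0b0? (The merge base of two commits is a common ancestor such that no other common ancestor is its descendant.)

Ancestors of f182: {0a67, 15e2, 322c, 482e, c00f, dc1d, f182}.
Ancestors of c0b0: {0a67, 15e2, 322c, 482e, 95bc, c00f, c0b0, d349, dc1d}.
Common ancestors: {0a67, 15e2, 322c, 482e, c00f, dc1d}.
Among these, c00f is not an ancestor of any other common ancestor — it is the merge base.

c00f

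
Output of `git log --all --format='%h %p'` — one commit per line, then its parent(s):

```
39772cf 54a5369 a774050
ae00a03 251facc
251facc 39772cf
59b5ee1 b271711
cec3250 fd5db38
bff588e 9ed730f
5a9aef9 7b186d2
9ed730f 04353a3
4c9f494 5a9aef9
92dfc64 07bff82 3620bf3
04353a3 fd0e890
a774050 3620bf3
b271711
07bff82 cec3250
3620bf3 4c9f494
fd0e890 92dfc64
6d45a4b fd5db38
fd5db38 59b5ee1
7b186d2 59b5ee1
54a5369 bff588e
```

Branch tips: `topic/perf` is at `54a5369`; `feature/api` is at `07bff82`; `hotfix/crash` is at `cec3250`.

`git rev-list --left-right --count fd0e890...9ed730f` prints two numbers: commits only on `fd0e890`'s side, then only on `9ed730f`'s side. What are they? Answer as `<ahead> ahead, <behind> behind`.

0 ahead, 2 behind

Reachable from fd0e890: {07bff82, 3620bf3, 4c9f494, 59b5ee1, 5a9aef9, 7b186d2, 92dfc64, b271711, cec3250, fd0e890, fd5db38}.
Reachable from 9ed730f: {04353a3, 07bff82, 3620bf3, 4c9f494, 59b5ee1, 5a9aef9, 7b186d2, 92dfc64, 9ed730f, b271711, cec3250, fd0e890, fd5db38}.
Only in fd0e890's history (ahead): {} — 0.
Only in 9ed730f's history (behind): {04353a3, 9ed730f} — 2.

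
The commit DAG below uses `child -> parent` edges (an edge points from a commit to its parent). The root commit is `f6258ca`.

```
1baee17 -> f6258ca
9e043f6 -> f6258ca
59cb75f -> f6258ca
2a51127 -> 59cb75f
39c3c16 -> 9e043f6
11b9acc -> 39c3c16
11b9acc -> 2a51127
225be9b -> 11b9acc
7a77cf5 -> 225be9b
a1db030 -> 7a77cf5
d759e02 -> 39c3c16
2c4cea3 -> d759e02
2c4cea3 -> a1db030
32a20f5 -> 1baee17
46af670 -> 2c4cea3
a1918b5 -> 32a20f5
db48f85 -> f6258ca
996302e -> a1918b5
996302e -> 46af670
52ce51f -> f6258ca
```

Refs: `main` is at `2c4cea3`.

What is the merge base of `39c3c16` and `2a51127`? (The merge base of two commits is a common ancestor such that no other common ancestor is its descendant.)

f6258ca

Ancestors of 39c3c16: {39c3c16, 9e043f6, f6258ca}.
Ancestors of 2a51127: {2a51127, 59cb75f, f6258ca}.
Common ancestors: {f6258ca}.
The only common ancestor is f6258ca, so it is the merge base.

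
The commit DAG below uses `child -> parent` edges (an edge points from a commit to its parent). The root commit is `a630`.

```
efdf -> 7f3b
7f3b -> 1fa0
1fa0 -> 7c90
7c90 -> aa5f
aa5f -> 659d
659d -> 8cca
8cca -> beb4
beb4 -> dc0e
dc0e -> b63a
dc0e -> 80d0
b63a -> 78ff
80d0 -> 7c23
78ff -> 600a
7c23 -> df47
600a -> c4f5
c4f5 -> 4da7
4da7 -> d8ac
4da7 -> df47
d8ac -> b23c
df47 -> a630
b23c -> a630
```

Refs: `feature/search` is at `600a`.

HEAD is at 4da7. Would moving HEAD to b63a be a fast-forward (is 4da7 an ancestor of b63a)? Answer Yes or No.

Yes

A fast-forward from 4da7 to b63a is possible iff 4da7 is an ancestor of b63a.
Ancestors of b63a: {4da7, 600a, 78ff, a630, b23c, b63a, c4f5, d8ac, df47}.
4da7 is among them, so fast-forward is possible.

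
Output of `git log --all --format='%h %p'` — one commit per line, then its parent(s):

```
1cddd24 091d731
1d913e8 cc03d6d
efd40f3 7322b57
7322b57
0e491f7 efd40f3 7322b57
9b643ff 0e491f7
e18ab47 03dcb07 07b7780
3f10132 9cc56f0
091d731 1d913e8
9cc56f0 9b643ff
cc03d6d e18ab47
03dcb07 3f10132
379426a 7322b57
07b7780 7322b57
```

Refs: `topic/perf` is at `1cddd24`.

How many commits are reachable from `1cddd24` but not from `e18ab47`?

Reachable from 1cddd24: {03dcb07, 07b7780, 091d731, 0e491f7, 1cddd24, 1d913e8, 3f10132, 7322b57, 9b643ff, 9cc56f0, cc03d6d, e18ab47, efd40f3}.
Reachable from e18ab47: {03dcb07, 07b7780, 0e491f7, 3f10132, 7322b57, 9b643ff, 9cc56f0, e18ab47, efd40f3}.
In 1cddd24's history but not e18ab47's: {091d731, 1cddd24, 1d913e8, cc03d6d} — 4 commits.

4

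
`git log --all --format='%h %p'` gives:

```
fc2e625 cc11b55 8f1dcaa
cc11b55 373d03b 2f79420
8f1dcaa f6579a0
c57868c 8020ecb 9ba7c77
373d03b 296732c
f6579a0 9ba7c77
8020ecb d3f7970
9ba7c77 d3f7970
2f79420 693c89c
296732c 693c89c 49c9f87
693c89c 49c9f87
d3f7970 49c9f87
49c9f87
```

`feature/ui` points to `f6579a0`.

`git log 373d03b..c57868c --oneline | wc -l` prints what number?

4

Reachable from c57868c: {49c9f87, 8020ecb, 9ba7c77, c57868c, d3f7970}.
Reachable from 373d03b: {296732c, 373d03b, 49c9f87, 693c89c}.
In c57868c's history but not 373d03b's: {8020ecb, 9ba7c77, c57868c, d3f7970} — 4 commits.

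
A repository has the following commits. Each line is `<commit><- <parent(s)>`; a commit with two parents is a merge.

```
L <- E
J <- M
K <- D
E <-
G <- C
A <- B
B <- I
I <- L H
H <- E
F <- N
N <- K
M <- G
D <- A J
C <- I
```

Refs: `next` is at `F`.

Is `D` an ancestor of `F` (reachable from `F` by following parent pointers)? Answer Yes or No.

Yes

Ancestors of F (commits reachable by following parents): {A, B, C, D, E, F, G, H, I, J, K, L, M, N}.
D is in that set, so it is an ancestor of F.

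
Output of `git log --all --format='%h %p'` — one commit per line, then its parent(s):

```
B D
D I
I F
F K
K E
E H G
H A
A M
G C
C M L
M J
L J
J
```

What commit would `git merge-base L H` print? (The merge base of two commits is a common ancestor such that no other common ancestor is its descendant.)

Ancestors of L: {J, L}.
Ancestors of H: {A, H, J, M}.
Common ancestors: {J}.
The only common ancestor is J, so it is the merge base.

J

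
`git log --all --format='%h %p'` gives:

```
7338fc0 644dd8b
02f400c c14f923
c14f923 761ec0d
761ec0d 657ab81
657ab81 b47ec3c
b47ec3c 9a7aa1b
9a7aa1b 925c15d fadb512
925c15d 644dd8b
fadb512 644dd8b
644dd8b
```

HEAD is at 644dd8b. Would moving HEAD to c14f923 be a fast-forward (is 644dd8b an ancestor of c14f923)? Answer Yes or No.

A fast-forward from 644dd8b to c14f923 is possible iff 644dd8b is an ancestor of c14f923.
Ancestors of c14f923: {644dd8b, 657ab81, 761ec0d, 925c15d, 9a7aa1b, b47ec3c, c14f923, fadb512}.
644dd8b is among them, so fast-forward is possible.

Yes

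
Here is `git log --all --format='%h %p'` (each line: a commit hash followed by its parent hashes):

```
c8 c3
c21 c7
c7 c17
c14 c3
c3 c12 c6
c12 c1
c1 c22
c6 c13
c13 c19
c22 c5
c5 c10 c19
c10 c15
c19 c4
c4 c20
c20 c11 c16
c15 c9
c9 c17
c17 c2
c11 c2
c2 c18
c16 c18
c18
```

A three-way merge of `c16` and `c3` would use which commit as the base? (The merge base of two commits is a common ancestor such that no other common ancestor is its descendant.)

Ancestors of c16: {c16, c18}.
Ancestors of c3: {c1, c10, c11, c12, c13, c15, c16, c17, c18, c19, c2, c20, c22, c3, c4, c5, c6, c9}.
Common ancestors: {c16, c18}.
Among these, c16 is not an ancestor of any other common ancestor — it is the merge base.

c16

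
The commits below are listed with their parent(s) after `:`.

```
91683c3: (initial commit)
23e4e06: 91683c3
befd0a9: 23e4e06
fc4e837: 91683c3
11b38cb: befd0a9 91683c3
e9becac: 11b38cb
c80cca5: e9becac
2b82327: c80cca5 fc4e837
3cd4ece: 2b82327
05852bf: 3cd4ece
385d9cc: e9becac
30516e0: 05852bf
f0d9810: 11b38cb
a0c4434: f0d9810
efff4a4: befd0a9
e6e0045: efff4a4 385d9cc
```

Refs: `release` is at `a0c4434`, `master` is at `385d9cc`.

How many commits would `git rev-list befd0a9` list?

Walking parent pointers from befd0a9: reachable set = {23e4e06, 91683c3, befd0a9}.
That is 3 commits.

3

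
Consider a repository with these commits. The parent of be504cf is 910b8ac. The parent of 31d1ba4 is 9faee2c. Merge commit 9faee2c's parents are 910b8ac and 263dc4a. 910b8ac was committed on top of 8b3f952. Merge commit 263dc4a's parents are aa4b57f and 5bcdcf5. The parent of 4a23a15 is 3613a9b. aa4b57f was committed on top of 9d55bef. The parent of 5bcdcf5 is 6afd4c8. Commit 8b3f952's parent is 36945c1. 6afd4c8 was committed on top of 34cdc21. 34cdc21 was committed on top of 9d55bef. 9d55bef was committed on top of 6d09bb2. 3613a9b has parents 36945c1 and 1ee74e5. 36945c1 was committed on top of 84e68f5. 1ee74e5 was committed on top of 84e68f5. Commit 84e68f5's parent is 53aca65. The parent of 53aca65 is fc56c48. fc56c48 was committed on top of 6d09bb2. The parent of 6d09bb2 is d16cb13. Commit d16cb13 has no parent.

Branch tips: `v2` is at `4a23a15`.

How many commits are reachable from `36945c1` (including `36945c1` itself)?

6

Walking parent pointers from 36945c1: reachable set = {36945c1, 53aca65, 6d09bb2, 84e68f5, d16cb13, fc56c48}.
That is 6 commits.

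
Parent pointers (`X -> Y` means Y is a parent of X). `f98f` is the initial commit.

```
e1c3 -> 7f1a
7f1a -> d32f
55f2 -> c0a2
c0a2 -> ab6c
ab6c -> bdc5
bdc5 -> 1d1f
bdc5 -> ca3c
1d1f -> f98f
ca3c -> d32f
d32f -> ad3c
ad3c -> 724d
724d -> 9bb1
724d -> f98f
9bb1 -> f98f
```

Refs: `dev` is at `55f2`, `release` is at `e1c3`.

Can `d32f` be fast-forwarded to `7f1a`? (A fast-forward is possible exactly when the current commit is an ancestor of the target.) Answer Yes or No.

A fast-forward from d32f to 7f1a is possible iff d32f is an ancestor of 7f1a.
Ancestors of 7f1a: {724d, 7f1a, 9bb1, ad3c, d32f, f98f}.
d32f is among them, so fast-forward is possible.

Yes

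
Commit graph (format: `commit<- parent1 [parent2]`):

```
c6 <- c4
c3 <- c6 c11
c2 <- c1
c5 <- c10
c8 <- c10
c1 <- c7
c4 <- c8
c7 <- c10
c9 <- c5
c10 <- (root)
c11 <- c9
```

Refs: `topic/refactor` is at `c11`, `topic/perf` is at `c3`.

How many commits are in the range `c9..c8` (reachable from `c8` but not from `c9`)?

1

Reachable from c8: {c10, c8}.
Reachable from c9: {c10, c5, c9}.
In c8's history but not c9's: {c8} — 1 commit.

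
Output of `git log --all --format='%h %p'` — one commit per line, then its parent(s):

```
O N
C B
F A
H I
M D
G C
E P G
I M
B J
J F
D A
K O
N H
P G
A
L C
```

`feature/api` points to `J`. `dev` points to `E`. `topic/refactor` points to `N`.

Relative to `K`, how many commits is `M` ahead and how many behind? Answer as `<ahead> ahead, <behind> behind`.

0 ahead, 5 behind

Reachable from M: {A, D, M}.
Reachable from K: {A, D, H, I, K, M, N, O}.
Only in M's history (ahead): {} — 0.
Only in K's history (behind): {H, I, K, N, O} — 5.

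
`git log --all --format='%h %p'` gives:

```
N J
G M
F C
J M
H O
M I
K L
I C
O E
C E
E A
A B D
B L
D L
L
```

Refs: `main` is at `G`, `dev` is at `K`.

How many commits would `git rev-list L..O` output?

5

Reachable from O: {A, B, D, E, L, O}.
Reachable from L: {L}.
In O's history but not L's: {A, B, D, E, O} — 5 commits.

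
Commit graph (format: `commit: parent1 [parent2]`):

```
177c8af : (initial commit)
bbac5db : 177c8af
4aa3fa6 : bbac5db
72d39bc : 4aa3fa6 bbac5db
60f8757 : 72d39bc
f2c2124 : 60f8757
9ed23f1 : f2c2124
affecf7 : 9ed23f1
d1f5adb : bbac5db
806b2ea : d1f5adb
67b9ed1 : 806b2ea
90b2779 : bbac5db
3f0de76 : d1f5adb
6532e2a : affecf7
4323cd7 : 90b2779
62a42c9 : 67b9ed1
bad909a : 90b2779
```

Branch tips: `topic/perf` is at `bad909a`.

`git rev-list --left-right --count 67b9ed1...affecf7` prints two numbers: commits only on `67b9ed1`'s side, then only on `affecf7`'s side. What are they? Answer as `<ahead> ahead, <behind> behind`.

3 ahead, 6 behind

Reachable from 67b9ed1: {177c8af, 67b9ed1, 806b2ea, bbac5db, d1f5adb}.
Reachable from affecf7: {177c8af, 4aa3fa6, 60f8757, 72d39bc, 9ed23f1, affecf7, bbac5db, f2c2124}.
Only in 67b9ed1's history (ahead): {67b9ed1, 806b2ea, d1f5adb} — 3.
Only in affecf7's history (behind): {4aa3fa6, 60f8757, 72d39bc, 9ed23f1, affecf7, f2c2124} — 6.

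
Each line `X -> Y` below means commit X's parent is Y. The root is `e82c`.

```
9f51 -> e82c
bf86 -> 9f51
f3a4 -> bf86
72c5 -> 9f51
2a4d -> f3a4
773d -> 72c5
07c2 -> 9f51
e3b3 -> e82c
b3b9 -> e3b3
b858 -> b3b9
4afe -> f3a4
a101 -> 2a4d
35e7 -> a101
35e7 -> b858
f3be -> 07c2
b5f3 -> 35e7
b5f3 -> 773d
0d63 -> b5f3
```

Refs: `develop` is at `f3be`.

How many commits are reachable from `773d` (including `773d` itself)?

Walking parent pointers from 773d: reachable set = {72c5, 773d, 9f51, e82c}.
That is 4 commits.

4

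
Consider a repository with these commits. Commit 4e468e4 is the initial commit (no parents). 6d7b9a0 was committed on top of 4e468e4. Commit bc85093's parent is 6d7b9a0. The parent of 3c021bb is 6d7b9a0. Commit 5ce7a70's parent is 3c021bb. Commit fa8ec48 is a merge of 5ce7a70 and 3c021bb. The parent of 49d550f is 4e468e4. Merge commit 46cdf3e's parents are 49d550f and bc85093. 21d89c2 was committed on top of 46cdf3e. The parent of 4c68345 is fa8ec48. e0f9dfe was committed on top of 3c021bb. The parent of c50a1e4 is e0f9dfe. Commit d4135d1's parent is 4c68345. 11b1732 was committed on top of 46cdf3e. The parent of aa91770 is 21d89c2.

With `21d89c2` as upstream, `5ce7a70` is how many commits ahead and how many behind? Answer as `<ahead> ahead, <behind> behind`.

2 ahead, 4 behind

Reachable from 5ce7a70: {3c021bb, 4e468e4, 5ce7a70, 6d7b9a0}.
Reachable from 21d89c2: {21d89c2, 46cdf3e, 49d550f, 4e468e4, 6d7b9a0, bc85093}.
Only in 5ce7a70's history (ahead): {3c021bb, 5ce7a70} — 2.
Only in 21d89c2's history (behind): {21d89c2, 46cdf3e, 49d550f, bc85093} — 4.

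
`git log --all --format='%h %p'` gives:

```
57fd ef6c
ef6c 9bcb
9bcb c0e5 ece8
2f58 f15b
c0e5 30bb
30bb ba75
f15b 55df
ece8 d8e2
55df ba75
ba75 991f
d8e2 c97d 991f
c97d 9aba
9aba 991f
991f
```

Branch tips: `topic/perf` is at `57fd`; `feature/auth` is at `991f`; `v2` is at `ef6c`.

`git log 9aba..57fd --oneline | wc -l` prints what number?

9

Reachable from 57fd: {30bb, 57fd, 991f, 9aba, 9bcb, ba75, c0e5, c97d, d8e2, ece8, ef6c}.
Reachable from 9aba: {991f, 9aba}.
In 57fd's history but not 9aba's: {30bb, 57fd, 9bcb, ba75, c0e5, c97d, d8e2, ece8, ef6c} — 9 commits.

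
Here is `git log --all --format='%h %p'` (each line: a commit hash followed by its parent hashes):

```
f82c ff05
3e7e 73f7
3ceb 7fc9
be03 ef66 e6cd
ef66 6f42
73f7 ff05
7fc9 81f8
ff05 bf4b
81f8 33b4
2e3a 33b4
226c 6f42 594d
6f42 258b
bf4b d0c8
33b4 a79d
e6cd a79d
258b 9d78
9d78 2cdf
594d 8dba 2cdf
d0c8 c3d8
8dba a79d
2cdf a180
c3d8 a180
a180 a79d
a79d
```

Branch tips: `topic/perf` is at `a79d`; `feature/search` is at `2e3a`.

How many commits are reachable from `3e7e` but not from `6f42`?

6

Reachable from 3e7e: {3e7e, 73f7, a180, a79d, bf4b, c3d8, d0c8, ff05}.
Reachable from 6f42: {258b, 2cdf, 6f42, 9d78, a180, a79d}.
In 3e7e's history but not 6f42's: {3e7e, 73f7, bf4b, c3d8, d0c8, ff05} — 6 commits.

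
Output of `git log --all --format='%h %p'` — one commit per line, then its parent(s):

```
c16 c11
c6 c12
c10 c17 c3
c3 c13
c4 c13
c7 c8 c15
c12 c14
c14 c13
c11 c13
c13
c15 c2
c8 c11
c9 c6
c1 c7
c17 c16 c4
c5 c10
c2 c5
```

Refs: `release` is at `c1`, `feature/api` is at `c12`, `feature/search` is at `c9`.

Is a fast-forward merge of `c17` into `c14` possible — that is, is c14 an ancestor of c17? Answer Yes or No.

No

A fast-forward from c14 to c17 is possible iff c14 is an ancestor of c17.
Ancestors of c17: {c11, c13, c16, c17, c4}.
c14 is not among them, so fast-forward is not possible.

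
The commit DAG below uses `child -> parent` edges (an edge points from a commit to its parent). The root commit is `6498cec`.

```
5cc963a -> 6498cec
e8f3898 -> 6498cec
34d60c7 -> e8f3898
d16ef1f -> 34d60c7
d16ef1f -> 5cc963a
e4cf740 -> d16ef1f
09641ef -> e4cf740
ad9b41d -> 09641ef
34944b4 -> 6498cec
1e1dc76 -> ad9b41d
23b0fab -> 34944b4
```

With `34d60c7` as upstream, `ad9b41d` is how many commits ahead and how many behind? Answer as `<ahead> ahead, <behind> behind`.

Reachable from ad9b41d: {09641ef, 34d60c7, 5cc963a, 6498cec, ad9b41d, d16ef1f, e4cf740, e8f3898}.
Reachable from 34d60c7: {34d60c7, 6498cec, e8f3898}.
Only in ad9b41d's history (ahead): {09641ef, 5cc963a, ad9b41d, d16ef1f, e4cf740} — 5.
Only in 34d60c7's history (behind): {} — 0.

5 ahead, 0 behind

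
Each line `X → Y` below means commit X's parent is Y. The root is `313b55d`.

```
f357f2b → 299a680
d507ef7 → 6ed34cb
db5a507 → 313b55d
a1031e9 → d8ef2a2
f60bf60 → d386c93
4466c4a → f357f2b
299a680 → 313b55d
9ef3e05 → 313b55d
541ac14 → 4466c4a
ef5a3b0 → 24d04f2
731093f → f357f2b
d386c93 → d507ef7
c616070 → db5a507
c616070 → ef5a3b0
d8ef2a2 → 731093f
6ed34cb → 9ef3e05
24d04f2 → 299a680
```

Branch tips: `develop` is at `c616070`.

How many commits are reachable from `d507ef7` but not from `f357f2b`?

Reachable from d507ef7: {313b55d, 6ed34cb, 9ef3e05, d507ef7}.
Reachable from f357f2b: {299a680, 313b55d, f357f2b}.
In d507ef7's history but not f357f2b's: {6ed34cb, 9ef3e05, d507ef7} — 3 commits.

3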